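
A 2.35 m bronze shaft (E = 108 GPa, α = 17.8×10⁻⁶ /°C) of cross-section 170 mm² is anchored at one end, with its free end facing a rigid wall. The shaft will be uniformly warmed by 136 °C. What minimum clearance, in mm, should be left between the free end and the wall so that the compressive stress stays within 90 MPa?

g ≈ 3.73 mm

With no wall the shaft would lengthen by αΔT L = 17.8×10⁻⁶ × 136 × 2350 = 5.689 mm.
A stress of 90 MPa corresponds to the wall pushing the shaft back by σL/E = 90×2350/(108×10³) = 1.958 mm.
So the gap has to take up the difference, g_min = δ_free − σL/E = 5.689 − 1.958 = 3.731 mm.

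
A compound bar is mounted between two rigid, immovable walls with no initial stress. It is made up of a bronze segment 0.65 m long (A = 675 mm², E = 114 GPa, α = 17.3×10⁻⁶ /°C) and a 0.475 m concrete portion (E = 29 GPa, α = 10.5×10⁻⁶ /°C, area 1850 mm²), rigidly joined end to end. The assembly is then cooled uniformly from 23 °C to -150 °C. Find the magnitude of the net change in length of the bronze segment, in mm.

If the supports were absent, the total length change would be Σ αᵢΔT Lᵢ = 17.3×10⁻⁶×173×650 + 10.5×10⁻⁶×173×475 = 2.808 mm.
The walls prevent any net length change, so an axial force P (same in every segment) develops. Compatibility: P · Σ Lᵢ/(AᵢEᵢ) = δ_free.
Σ Lᵢ/(AᵢEᵢ) = 650/(675×114×10³) + 475/(1850×29×10³) = 1.73×10⁻⁵ mm/N.
So P = 2.808 / 1.73×10⁻⁵ = 162.3 kN, tensile.
For the bronze segment, free thermal change = 17.3×10⁻⁶×173×650 = 1.945 mm and elastic change from P = 162300×650/(675×114×10³) = 1.371 mm; these oppose, so the net change is 0.574 mm (segment shortens).

|ΔL| ≈ 0.574 mm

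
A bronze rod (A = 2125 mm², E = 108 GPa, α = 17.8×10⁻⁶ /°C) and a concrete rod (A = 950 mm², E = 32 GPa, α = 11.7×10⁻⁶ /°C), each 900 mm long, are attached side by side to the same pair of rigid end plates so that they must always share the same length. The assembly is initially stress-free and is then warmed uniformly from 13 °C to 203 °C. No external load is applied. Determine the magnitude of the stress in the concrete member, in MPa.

Equilibrium of a rigid end plate with no external load gives equal and opposite internal forces ±P in the two members. Since α_{bronze} > α_{concrete}, heating drives the bronze into compression and the concrete into tension.
Compatibility of the two members (thermal + elastic change equal): (α₁ − α₂)ΔT = P·[1/(A₁E₁) + 1/(A₂E₂)].
|α₁ − α₂|·ΔT = 6.1×10⁻⁶ × 190 = 0.001159.
1/(A₁E₁) + 1/(A₂E₂) = 1/(2125×108×10³) + 1/(950×32×10³) = 3.725×10⁻⁸ N⁻¹.
So P = 0.001159 / 3.725×10⁻⁸ = 31.11 kN.
σ_{concrete} = P/A₂ = 31110/950 = 32.75 MPa, tensile.

σ ≈ 32.7 MPa (tensile)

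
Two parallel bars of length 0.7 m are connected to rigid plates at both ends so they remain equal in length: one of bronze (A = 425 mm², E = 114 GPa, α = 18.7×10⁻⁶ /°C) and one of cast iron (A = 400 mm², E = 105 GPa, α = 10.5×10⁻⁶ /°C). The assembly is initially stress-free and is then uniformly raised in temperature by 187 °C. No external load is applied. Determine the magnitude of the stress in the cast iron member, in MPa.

The bronze has the larger α, so on heating it would change length more than the cast iron if both were free. The rigid plates force a common final length, so the bronze is put into compression and the cast iron into tension, with equal and opposite forces P (no external load).
Compatibility of the two members (thermal + elastic change equal): (α₁ − α₂)ΔT = P·[1/(A₁E₁) + 1/(A₂E₂)].
|α₁ − α₂|·ΔT = 8.2×10⁻⁶ × 187 = 0.001533.
1/(A₁E₁) + 1/(A₂E₂) = 1/(425×114×10³) + 1/(400×105×10³) = 4.445×10⁻⁸ N⁻¹.
So P = 0.001533 / 4.445×10⁻⁸ = 34.5 kN.
σ_{cast iron} = P/A₂ = 34500/400 = 86.24 MPa, tensile.

σ ≈ 86.2 MPa (tensile)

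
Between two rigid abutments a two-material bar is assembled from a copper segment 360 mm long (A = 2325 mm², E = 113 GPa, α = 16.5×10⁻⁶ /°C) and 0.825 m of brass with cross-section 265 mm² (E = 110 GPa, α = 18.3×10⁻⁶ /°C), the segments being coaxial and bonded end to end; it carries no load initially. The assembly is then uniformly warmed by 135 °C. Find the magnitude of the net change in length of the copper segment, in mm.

|ΔL| ≈ 0.671 mm

If the supports were absent, the total length change would be Σ αᵢΔT Lᵢ = 16.5×10⁻⁶×135×360 + 18.3×10⁻⁶×135×825 = 2.84 mm.
The walls prevent any net length change, so an axial force P (same in every segment) develops. Compatibility: P · Σ Lᵢ/(AᵢEᵢ) = δ_free.
Σ Lᵢ/(AᵢEᵢ) = 360/(2325×113×10³) + 825/(265×110×10³) = 2.967×10⁻⁵ mm/N.
Hence P = δ_free / Σ(L/AE) = 2.84/2.967×10⁻⁵ = 95.71 kN (compressive).
For the copper segment, free thermal change = 16.5×10⁻⁶×135×360 = 0.8019 mm and elastic change from P = 95710×360/(2325×113×10³) = 0.1312 mm; these oppose, so the net change is 0.671 mm (segment lengthens).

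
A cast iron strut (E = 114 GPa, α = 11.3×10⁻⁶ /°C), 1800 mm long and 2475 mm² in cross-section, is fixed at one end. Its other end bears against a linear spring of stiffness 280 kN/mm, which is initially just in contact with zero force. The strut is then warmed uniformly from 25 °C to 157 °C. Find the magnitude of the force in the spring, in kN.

P ≈ 270 kN

If the spring were absent the strut would lengthen by αΔT L = 11.3×10⁻⁶ × 132 × 1800 = 2.685 mm.
With a force P in the spring, the elastic change of the strut is PL/(AE) and that of the spring is P/k; compatibility requires their sum to equal δ_free.
P [ L/(AE) + 1/k ] = δ_free → P [ 1800/(2475×114×10³) + 1/(280×10³) ] = 2.685.
P = 2.685 / 9.951×10⁻⁶ = 269800 N.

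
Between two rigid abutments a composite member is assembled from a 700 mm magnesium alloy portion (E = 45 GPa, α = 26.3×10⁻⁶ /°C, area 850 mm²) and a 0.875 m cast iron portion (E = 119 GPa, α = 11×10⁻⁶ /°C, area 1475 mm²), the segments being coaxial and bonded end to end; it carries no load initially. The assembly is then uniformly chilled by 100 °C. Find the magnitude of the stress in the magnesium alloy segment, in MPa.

σ ≈ 142 MPa (tensile)

If the supports were absent, the total length change would be Σ αᵢΔT Lᵢ = 26.3×10⁻⁶×100×700 + 11×10⁻⁶×100×875 = 2.804 mm.
The rigid supports impose zero overall length change; the single axial force P common to all segments must satisfy P Σ Lᵢ/(AᵢEᵢ) = δ_free.
Σ Lᵢ/(AᵢEᵢ) = 700/(850×45×10³) + 875/(1475×119×10³) = 2.329×10⁻⁵ mm/N.
Hence P = δ_free / Σ(L/AE) = 2.804/2.329×10⁻⁵ = 120.4 kN (tensile).
σ_{magnesium alloy} = P / A = 120400 / 850 = 141.6 MPa.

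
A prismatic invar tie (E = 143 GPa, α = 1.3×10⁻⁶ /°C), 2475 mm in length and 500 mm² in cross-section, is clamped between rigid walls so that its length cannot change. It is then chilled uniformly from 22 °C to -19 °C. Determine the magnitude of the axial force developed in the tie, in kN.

Full restraint means ε = 0, so the stress is σ = EαΔT = 143×10³ × 1.3×10⁻⁶ × 41 = 7.622 MPa.
Then P = σA = 7.622 × 500 mm² = 3.811 kN, tensile.

P ≈ 3.81 kN (tensile)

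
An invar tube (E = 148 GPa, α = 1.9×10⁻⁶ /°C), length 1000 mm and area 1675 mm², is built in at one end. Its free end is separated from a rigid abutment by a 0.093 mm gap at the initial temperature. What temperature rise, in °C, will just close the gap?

The gap closes when αΔT L = 0.093 mm, since the tube is still unstressed at that instant.
ΔT = 0.093 / (1.9×10⁻⁶ × 1000) = 48.95 °C.

ΔT ≈ 48.9 °C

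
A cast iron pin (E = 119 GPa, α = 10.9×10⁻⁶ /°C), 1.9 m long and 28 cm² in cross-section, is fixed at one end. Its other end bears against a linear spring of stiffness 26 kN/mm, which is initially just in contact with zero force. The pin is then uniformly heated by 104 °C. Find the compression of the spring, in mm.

The unrestrained thermal change is αΔT L = 10.9×10⁻⁶ × 104 × 1900 = 2.154 mm.
With a force P in the spring, the elastic change of the pin is PL/(AE) and that of the spring is P/k; compatibility requires their sum to equal δ_free.
So P = δ_free / [L/(AE) + 1/k] = 2.154 / [ 1900/(2800×119×10³) + 1/(26×10³) ].
P = 2.154 / 4.416×10⁻⁵ = 48770 N.
Spring compression = P/k = 48770/(26×10³) = 1.876 mm.

δ ≈ 1.88 mm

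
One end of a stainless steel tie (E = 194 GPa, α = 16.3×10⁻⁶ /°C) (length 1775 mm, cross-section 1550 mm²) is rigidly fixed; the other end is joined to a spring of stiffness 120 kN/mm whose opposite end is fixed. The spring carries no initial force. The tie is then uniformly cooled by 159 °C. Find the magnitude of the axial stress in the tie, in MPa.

σ ≈ 208 MPa (tensile)

If the spring were absent the tie would shorten by αΔT L = 16.3×10⁻⁶ × 159 × 1775 = 4.6 mm.
Let P be the tensile force in the spring. The tie extends elastically by PL/(AE) and the spring stretches by P/k; together these equal δ_free.
P [ L/(AE) + 1/k ] = δ_free → P [ 1775/(1550×194×10³) + 1/(120×10³) ] = 4.6.
P = 4.6 / 1.424×10⁻⁵ = 323100 N.
σ = P/A = 323100/1550 = 208.5 MPa.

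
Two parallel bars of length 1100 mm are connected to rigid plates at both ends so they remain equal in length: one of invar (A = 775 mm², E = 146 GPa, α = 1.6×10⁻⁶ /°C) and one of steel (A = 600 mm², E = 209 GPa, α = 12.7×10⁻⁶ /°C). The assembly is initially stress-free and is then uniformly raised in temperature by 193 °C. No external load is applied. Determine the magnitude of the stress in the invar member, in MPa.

σ ≈ 164 MPa (tensile)

Both members must finish at the same length. With the larger α, the steel tends to over-expand; the plates restrain it, putting the steel in compression and the invar in tension. With no external load the two internal forces are equal and opposite, magnitude P.
Compatibility of the two members (thermal + elastic change equal): (α₁ − α₂)ΔT = P·[1/(A₁E₁) + 1/(A₂E₂)].
|α₁ − α₂|·ΔT = 11.1×10⁻⁶ × 193 = 0.002142.
1/(A₁E₁) + 1/(A₂E₂) = 1/(775×146×10³) + 1/(600×209×10³) = 1.681×10⁻⁸ N⁻¹.
P = 0.002142 / 1.681×10⁻⁸ = 127400 N = 127.4 kN.
σ_{invar} = P/A₁ = 127400/775 = 164.4 MPa, tensile.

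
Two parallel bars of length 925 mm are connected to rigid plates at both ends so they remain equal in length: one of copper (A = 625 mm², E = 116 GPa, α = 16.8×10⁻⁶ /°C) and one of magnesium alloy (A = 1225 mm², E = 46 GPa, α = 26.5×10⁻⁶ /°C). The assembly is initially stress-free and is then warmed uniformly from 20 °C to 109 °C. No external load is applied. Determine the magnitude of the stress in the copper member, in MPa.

σ ≈ 43.8 MPa (tensile)

The magnesium alloy has the larger α, so on heating it would change length more than the copper if both were free. The rigid plates force a common final length, so the magnesium alloy is put into compression and the copper into tension, with equal and opposite forces P (no external load).
Compatibility of the two members (thermal + elastic change equal): (α₁ − α₂)ΔT = P·[1/(A₁E₁) + 1/(A₂E₂)].
|α₁ − α₂|·ΔT = 9.7×10⁻⁶ × 89 = 0.0008633.
1/(A₁E₁) + 1/(A₂E₂) = 1/(625×116×10³) + 1/(1225×46×10³) = 3.154×10⁻⁸ N⁻¹.
So P = 0.0008633 / 3.154×10⁻⁸ = 27.37 kN.
σ_{copper} = P/A₁ = 27370/625 = 43.8 MPa, tensile.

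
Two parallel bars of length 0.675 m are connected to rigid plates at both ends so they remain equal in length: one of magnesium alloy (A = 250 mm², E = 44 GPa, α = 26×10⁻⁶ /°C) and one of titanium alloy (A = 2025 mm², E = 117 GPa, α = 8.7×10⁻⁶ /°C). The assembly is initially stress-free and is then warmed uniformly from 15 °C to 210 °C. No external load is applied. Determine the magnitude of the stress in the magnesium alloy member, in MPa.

σ ≈ 142 MPa (compressive)

Both members must finish at the same length. With the larger α, the magnesium alloy tends to over-expand; the plates restrain it, putting the magnesium alloy in compression and the titanium alloy in tension. With no external load the two internal forces are equal and opposite, magnitude P.
Equating the net (thermal + elastic) strains gives |α₁ − α₂|·ΔT = P·[1/(A₁E₁) + 1/(A₂E₂)].
|α₁ − α₂|·ΔT = 17.3×10⁻⁶ × 195 = 0.003374.
1/(A₁E₁) + 1/(A₂E₂) = 1/(250×44×10³) + 1/(2025×117×10³) = 9.513×10⁻⁸ N⁻¹.
P = 0.003374 / 9.513×10⁻⁸ = 35460 N = 35.46 kN.
σ_{magnesium alloy} = P/A₁ = 35460/250 = 141.8 MPa, compressive.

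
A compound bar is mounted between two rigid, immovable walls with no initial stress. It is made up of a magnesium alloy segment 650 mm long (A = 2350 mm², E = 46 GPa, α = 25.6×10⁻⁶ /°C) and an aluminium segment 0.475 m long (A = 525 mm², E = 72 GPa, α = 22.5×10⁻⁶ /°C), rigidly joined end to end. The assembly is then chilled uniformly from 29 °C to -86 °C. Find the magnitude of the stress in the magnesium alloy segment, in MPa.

Free thermal contraction of the whole bar: Σ αᵢΔT Lᵢ = 25.6×10⁻⁶×115×650 + 22.5×10⁻⁶×115×475 = 3.143 mm.
Since the ends are fixed, an axial force P builds up, equal in every segment, with P · Σ Lᵢ/(AᵢEᵢ) = δ_free.
The series flexibility is Σ Lᵢ/(AᵢEᵢ) = 650/(2350×46×10³) + 475/(525×72×10³) = 1.858×10⁻⁵ mm/N.
P = 3.143 / 1.858×10⁻⁵ = 169200 N = 169.2 kN, tensile.
σ_{magnesium alloy} = P / A = 169200 / 2350 = 71.98 MPa.

σ ≈ 72 MPa (tensile)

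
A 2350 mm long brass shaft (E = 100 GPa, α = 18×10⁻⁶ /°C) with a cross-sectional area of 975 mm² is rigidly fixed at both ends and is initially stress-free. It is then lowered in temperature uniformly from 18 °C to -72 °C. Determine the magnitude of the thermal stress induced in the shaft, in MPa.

With length fixed, the mechanical strain must cancel the thermal strain αΔT = 18×10⁻⁶ × 90 = 1620×10⁻⁶.
σ = EαΔT = 100×10³ × 18×10⁻⁶ × 90 = 162 MPa (tensile; the shaft is trying to contract).

σ ≈ 162 MPa (tensile)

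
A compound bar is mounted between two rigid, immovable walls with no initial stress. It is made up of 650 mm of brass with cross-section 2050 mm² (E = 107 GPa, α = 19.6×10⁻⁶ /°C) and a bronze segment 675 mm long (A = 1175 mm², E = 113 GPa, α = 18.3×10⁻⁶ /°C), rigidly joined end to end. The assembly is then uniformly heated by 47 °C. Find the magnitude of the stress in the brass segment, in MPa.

With the walls removed the bar would change length by δ_free = Σ αᵢΔT Lᵢ = 19.6×10⁻⁶×47×650 + 18.3×10⁻⁶×47×675 = 1.179 mm.
The rigid supports impose zero overall length change; the single axial force P common to all segments must satisfy P Σ Lᵢ/(AᵢEᵢ) = δ_free.
The series flexibility is Σ Lᵢ/(AᵢEᵢ) = 650/(2050×107×10³) + 675/(1175×113×10³) = 8.047×10⁻⁶ mm/N.
So P = 1.179 / 8.047×10⁻⁶ = 146.6 kN, compressive.
σ_{brass} = P / A = 146600 / 2050 = 71.49 MPa.

σ ≈ 71.5 MPa (compressive)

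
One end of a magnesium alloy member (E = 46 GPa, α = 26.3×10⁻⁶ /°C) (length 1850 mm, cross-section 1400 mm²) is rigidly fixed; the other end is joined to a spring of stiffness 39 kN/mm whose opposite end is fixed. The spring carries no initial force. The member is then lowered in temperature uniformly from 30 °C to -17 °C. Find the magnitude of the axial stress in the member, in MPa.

σ ≈ 30 MPa (tensile)

The unrestrained thermal change is αΔT L = 26.3×10⁻⁶ × 47 × 1850 = 2.287 mm.
With a force P in the spring, the elastic change of the member is PL/(AE) and that of the spring is P/k; compatibility requires their sum to equal δ_free.
P [ L/(AE) + 1/k ] = δ_free → P [ 1850/(1400×46×10³) + 1/(39×10³) ] = 2.287.
P = 2.287 / 5.437×10⁻⁵ = 42060 N.
σ = P/A = 42060/1400 = 30.04 MPa.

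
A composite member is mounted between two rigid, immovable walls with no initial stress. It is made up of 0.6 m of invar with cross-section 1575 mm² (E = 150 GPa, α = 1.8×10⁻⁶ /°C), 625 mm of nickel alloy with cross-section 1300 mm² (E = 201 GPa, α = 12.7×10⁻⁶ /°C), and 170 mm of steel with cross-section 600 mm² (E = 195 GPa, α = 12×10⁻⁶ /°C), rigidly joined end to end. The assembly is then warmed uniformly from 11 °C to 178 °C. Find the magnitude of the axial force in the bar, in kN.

P ≈ 289 kN (compressive)

If the supports were absent, the total length change would be Σ αᵢΔT Lᵢ = 1.8×10⁻⁶×167×600 + 12.7×10⁻⁶×167×625 + 12×10⁻⁶×167×170 = 1.847 mm.
The rigid supports impose zero overall length change; the single axial force P common to all segments must satisfy P Σ Lᵢ/(AᵢEᵢ) = δ_free.
Σ Lᵢ/(AᵢEᵢ) = 600/(1575×150×10³) + 625/(1300×201×10³) + 170/(600×195×10³) = 6.385×10⁻⁶ mm/N.
So P = 1.847 / 6.385×10⁻⁶ = 289.2 kN, compressive.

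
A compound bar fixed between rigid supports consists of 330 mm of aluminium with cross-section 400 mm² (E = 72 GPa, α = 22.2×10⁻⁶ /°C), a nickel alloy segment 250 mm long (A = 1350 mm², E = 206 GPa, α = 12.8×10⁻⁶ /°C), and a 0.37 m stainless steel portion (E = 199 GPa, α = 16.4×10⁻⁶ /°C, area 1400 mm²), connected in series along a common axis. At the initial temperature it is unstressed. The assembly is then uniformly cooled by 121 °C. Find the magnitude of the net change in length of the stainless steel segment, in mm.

|ΔL| ≈ 0.539 mm

With the walls removed the bar would change length by δ_free = Σ αᵢΔT Lᵢ = 22.2×10⁻⁶×121×330 + 12.8×10⁻⁶×121×250 + 16.4×10⁻⁶×121×370 = 2.008 mm.
The walls prevent any net length change, so an axial force P (same in every segment) develops. Compatibility: P · Σ Lᵢ/(AᵢEᵢ) = δ_free.
The series flexibility is Σ Lᵢ/(AᵢEᵢ) = 330/(400×72×10³) + 250/(1350×206×10³) + 370/(1400×199×10³) = 1.369×10⁻⁵ mm/N.
Hence P = δ_free / Σ(L/AE) = 2.008/1.369×10⁻⁵ = 146.7 kN (tensile).
For the stainless steel segment, free thermal change = 16.4×10⁻⁶×121×370 = 0.7342 mm and elastic change from P = 146700×370/(1400×199×10³) = 0.1949 mm; these oppose, so the net change is 0.539 mm (segment shortens).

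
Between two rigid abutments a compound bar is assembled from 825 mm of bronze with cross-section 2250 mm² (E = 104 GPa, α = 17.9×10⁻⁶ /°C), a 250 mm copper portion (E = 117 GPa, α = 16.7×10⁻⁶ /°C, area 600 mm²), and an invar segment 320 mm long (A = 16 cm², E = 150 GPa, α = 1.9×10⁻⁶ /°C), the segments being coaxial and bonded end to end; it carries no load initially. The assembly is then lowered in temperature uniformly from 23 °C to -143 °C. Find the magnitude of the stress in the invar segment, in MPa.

If the supports were absent, the total length change would be Σ αᵢΔT Lᵢ = 17.9×10⁻⁶×166×825 + 16.7×10⁻⁶×166×250 + 1.9×10⁻⁶×166×320 = 3.245 mm.
The rigid supports impose zero overall length change; the single axial force P common to all segments must satisfy P Σ Lᵢ/(AᵢEᵢ) = δ_free.
Σ Lᵢ/(AᵢEᵢ) = 825/(2250×104×10³) + 250/(600×117×10³) + 320/(1600×150×10³) = 8.42×10⁻⁶ mm/N.
So P = 3.245 / 8.42×10⁻⁶ = 385.4 kN, tensile.
σ_{invar} = P / A = 385400 / 1600 = 240.9 MPa.

σ ≈ 241 MPa (tensile)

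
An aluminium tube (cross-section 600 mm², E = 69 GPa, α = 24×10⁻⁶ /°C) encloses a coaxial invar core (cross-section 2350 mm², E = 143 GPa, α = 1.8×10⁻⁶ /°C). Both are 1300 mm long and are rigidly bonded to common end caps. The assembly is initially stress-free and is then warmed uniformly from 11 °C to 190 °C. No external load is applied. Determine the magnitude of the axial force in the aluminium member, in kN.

P ≈ 146 kN (compressive in the aluminium)

Equilibrium of a rigid end plate with no external load gives equal and opposite internal forces ±P in the two members. Since α_{aluminium} > α_{invar}, heating drives the aluminium into compression and the invar into tension.
Setting the final lengths equal and cancelling L: (α₁ − α₂)ΔT = P/(A₁E₁) + P/(A₂E₂).
|α₁ − α₂|·ΔT = 22.2×10⁻⁶ × 179 = 0.003974.
1/(A₁E₁) + 1/(A₂E₂) = 1/(600×69×10³) + 1/(2350×143×10³) = 2.713×10⁻⁸ N⁻¹.
So P = 0.003974 / 2.713×10⁻⁸ = 146.5 kN.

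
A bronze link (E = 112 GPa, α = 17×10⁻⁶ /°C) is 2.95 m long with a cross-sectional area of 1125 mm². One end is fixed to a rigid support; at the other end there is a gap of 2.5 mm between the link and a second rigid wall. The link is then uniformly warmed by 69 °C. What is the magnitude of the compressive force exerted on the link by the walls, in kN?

Unrestrained expansion: δ_free = αΔT L = 17×10⁻⁶ × 69 × 2950 = 3.46 mm.
After closing the 2.5 mm clearance, 3.46 − 2.5 = 0.9604 mm of expansion remains to be suppressed by the wall.
Compatibility: PL/(AE) = 0.9604 mm, so σ = P/A = E × (0.9604/2950) = 36.46 MPa.
P = σA = 36.46 × 1125 = 41.02 kN.

P ≈ 41 kN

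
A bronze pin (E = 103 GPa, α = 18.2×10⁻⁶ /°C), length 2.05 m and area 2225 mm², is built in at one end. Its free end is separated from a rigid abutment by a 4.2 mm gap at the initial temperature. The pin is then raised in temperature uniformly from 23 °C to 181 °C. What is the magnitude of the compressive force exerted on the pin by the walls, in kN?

P ≈ 189 kN

If the wall were absent the pin would grow by αΔT L = 18.2×10⁻⁶ × 158 × 2050 = 5.895 mm.
The gap closes (δ_free > 4.2 mm) and the wall then resists a further 5.895 − 4.2 = 1.695 mm of expansion.
So σ = E(δ_free − g)/L = 103×10³ × 1.695/2050 = 85.16 MPa.
Force on the wall = σA = 85.16 × 2225 mm² = 189.5 kN.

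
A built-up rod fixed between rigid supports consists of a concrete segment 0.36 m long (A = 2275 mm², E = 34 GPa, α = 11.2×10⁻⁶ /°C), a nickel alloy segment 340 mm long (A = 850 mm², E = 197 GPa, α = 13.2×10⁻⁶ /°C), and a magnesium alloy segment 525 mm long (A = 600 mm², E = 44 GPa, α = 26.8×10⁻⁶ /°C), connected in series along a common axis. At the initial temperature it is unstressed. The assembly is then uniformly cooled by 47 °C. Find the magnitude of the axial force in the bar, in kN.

With the walls removed the bar would change length by δ_free = Σ αᵢΔT Lᵢ = 11.2×10⁻⁶×47×360 + 13.2×10⁻⁶×47×340 + 26.8×10⁻⁶×47×525 = 1.062 mm.
The walls prevent any net length change, so an axial force P (same in every segment) develops. Compatibility: P · Σ Lᵢ/(AᵢEᵢ) = δ_free.
The series flexibility is Σ Lᵢ/(AᵢEᵢ) = 360/(2275×34×10³) + 340/(850×197×10³) + 525/(600×44×10³) = 2.657×10⁻⁵ mm/N.
So P = 1.062 / 2.657×10⁻⁵ = 39.96 kN, tensile.

P ≈ 40 kN (tensile)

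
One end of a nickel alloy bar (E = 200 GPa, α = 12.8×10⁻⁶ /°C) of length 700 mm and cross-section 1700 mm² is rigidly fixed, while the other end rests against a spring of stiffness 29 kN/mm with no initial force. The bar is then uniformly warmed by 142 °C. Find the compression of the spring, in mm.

If the spring were absent the bar would lengthen by αΔT L = 12.8×10⁻⁶ × 142 × 700 = 1.272 mm.
Let P be the compressive force at the spring. The bar shortens elastically by PL/(AE) and the spring compresses by P/k; together these equal δ_free.
P [ L/(AE) + 1/k ] = δ_free → P [ 700/(1700×200×10³) + 1/(29×10³) ] = 1.272.
P = 1.272 / 3.654×10⁻⁵ = 34820 N.
Spring compression = P/k = 34820/(29×10³) = 1.201 mm.

δ ≈ 1.2 mm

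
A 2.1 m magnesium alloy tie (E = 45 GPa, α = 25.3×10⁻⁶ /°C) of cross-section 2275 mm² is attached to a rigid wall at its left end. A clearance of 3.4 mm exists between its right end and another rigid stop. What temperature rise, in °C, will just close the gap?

ΔT ≈ 64 °C

The gap closes when αΔT L = 3.4 mm, since the tie is still unstressed at that instant.
ΔT = 3.4 / (25.3×10⁻⁶ × 2100) = 63.99 °C.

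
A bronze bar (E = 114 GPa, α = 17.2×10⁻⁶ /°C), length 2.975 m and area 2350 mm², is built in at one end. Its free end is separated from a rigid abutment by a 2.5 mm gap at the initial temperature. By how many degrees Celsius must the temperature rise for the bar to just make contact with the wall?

ΔT ≈ 48.9 °C

Contact occurs when the free expansion equals the gap: αΔT L = 2.5 mm.
So ΔT = g/(αL) = 2.5/(17.2×10⁻⁶ × 2975) = 48.86 °C.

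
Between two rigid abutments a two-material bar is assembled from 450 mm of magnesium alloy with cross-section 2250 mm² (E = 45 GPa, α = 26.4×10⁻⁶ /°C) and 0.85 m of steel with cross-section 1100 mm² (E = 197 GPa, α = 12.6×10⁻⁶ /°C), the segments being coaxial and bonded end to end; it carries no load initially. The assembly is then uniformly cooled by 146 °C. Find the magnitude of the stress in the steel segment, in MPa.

σ ≈ 358 MPa (tensile)

Free thermal contraction of the whole bar: Σ αᵢΔT Lᵢ = 26.4×10⁻⁶×146×450 + 12.6×10⁻⁶×146×850 = 3.298 mm.
The walls prevent any net length change, so an axial force P (same in every segment) develops. Compatibility: P · Σ Lᵢ/(AᵢEᵢ) = δ_free.
The series flexibility is Σ Lᵢ/(AᵢEᵢ) = 450/(2250×45×10³) + 850/(1100×197×10³) = 8.367×10⁻⁶ mm/N.
Hence P = δ_free / Σ(L/AE) = 3.298/8.367×10⁻⁶ = 394.2 kN (tensile).
σ_{steel} = P / A = 394200 / 1100 = 358.4 MPa.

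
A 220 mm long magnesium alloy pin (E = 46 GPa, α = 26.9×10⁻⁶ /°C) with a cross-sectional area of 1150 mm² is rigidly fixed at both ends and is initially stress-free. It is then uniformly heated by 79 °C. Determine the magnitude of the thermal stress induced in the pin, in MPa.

σ ≈ 97.8 MPa (compressive)

Because both ends are immovable the net strain is zero, and the suppressed thermal strain is αΔT = 26.9×10⁻⁶ × 79 = 2125.1×10⁻⁶.
σ = EαΔT = 46×10³ × 26.9×10⁻⁶ × 79 = 97.75 MPa (compressive; the pin is trying to expand).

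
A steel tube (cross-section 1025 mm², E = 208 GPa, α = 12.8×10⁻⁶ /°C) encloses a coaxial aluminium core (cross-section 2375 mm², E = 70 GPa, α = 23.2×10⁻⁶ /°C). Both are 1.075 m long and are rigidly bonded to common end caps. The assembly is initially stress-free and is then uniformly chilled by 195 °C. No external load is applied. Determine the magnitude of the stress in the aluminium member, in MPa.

σ ≈ 79.8 MPa (tensile)

The aluminium has the larger α, so on cooling it would change length more than the steel if both were free. The rigid plates force a common final length, so the aluminium is put into tension and the steel into compression, with equal and opposite forces P (no external load).
Equating the net (thermal + elastic) strains gives |α₁ − α₂|·ΔT = P·[1/(A₁E₁) + 1/(A₂E₂)].
|α₁ − α₂|·ΔT = 10.4×10⁻⁶ × 195 = 0.002028.
1/(A₁E₁) + 1/(A₂E₂) = 1/(1025×208×10³) + 1/(2375×70×10³) = 1.071×10⁻⁸ N⁻¹.
So P = 0.002028 / 1.071×10⁻⁸ = 189.4 kN.
σ_{aluminium} = P/A₂ = 189400/2375 = 79.76 MPa, tensile.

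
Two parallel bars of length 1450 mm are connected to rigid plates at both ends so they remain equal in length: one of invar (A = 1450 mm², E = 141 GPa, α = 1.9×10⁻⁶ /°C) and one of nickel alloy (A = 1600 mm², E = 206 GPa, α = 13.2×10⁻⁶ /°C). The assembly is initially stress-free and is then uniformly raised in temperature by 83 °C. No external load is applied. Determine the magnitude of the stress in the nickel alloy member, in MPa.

Both members must finish at the same length. With the larger α, the nickel alloy tends to over-expand; the plates restrain it, putting the nickel alloy in compression and the invar in tension. With no external load the two internal forces are equal and opposite, magnitude P.
Compatibility of the two members (thermal + elastic change equal): (α₁ − α₂)ΔT = P·[1/(A₁E₁) + 1/(A₂E₂)].
|α₁ − α₂|·ΔT = 11.3×10⁻⁶ × 83 = 0.0009379.
1/(A₁E₁) + 1/(A₂E₂) = 1/(1450×141×10³) + 1/(1600×206×10³) = 7.925×10⁻⁹ N⁻¹.
P = 0.0009379 / 7.925×10⁻⁹ = 118300 N = 118.3 kN.
σ_{nickel alloy} = P/A₂ = 118300/1600 = 73.97 MPa, compressive.

σ ≈ 74 MPa (compressive)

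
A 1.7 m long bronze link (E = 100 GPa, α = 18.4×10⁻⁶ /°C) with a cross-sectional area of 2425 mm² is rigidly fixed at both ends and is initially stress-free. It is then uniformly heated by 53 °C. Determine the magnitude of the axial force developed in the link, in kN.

P ≈ 236 kN (compressive)

Full restraint means ε = 0, so the stress is σ = EαΔT = 100×10³ × 18.4×10⁻⁶ × 53 = 97.52 MPa.
P = AEαΔT = 2425 × 100×10³ × 18.4×10⁻⁶ × 53 = 236.5 kN (compressive).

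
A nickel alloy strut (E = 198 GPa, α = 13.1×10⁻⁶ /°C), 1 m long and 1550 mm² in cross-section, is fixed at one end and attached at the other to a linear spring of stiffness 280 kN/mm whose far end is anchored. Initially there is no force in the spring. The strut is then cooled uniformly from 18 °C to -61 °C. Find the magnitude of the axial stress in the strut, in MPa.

σ ≈ 97.8 MPa (tensile)

The unrestrained thermal change is αΔT L = 13.1×10⁻⁶ × 79 × 1000 = 1.035 mm.
With a force P in the spring, the elastic change of the strut is PL/(AE) and that of the spring is P/k; compatibility requires their sum to equal δ_free.
P [ L/(AE) + 1/k ] = δ_free → P [ 1000/(1550×198×10³) + 1/(280×10³) ] = 1.035.
P = 1.035 / 6.83×10⁻⁶ = 151500 N.
σ = P/A = 151500/1550 = 97.76 MPa.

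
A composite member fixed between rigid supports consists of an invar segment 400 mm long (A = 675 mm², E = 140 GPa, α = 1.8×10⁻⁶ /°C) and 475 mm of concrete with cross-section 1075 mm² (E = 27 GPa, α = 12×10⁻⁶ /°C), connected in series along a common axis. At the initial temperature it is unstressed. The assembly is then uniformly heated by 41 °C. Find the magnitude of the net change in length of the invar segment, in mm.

|ΔL| ≈ 0.0246 mm

If the supports were absent, the total length change would be Σ αᵢΔT Lᵢ = 1.8×10⁻⁶×41×400 + 12×10⁻⁶×41×475 = 0.2632 mm.
Since the ends are fixed, an axial force P builds up, equal in every segment, with P · Σ Lᵢ/(AᵢEᵢ) = δ_free.
The series flexibility is Σ Lᵢ/(AᵢEᵢ) = 400/(675×140×10³) + 475/(1075×27×10³) = 2.06×10⁻⁵ mm/N.
P = 0.2632 / 2.06×10⁻⁵ = 12780 N = 12.78 kN, compressive.
For the invar segment, free thermal change = 1.8×10⁻⁶×41×400 = 0.02952 mm and elastic change from P = 12780×400/(675×140×10³) = 0.05409 mm; these oppose, so the net change is 0.0246 mm (segment shortens).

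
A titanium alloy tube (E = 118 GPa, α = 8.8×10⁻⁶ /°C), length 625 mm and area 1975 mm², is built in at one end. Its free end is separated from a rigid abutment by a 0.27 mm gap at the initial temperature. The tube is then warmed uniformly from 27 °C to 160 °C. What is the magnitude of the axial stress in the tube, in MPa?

Unrestrained expansion: δ_free = αΔT L = 8.8×10⁻⁶ × 133 × 625 = 0.7315 mm.
After closing the 0.27 mm clearance, 0.7315 − 0.27 = 0.4615 mm of expansion remains to be suppressed by the wall.
That suppressed elongation corresponds to σ = E·Δ/L = 118×10³ × 0.4615/625 = 87.13 MPa.

σ ≈ 87.1 MPa (compressive)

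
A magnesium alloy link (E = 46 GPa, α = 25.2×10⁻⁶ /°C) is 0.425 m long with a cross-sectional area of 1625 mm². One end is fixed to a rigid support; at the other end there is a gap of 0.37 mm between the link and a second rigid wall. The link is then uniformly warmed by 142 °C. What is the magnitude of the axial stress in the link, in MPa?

If the wall were absent the link would grow by αΔT L = 25.2×10⁻⁶ × 142 × 425 = 1.521 mm.
After closing the 0.37 mm clearance, 1.521 − 0.37 = 1.151 mm of expansion remains to be suppressed by the wall.
So σ = E(δ_free − g)/L = 46×10³ × 1.151/425 = 124.6 MPa.

σ ≈ 125 MPa (compressive)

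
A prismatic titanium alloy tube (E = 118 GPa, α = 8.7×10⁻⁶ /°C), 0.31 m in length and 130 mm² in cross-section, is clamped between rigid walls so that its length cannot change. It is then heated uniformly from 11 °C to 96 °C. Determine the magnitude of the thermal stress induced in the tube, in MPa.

Because both ends are immovable the net strain is zero, and the suppressed thermal strain is αΔT = 8.7×10⁻⁶ × 85 = 739.5×10⁻⁶.
σ = EαΔT = 118×10³ × 8.7×10⁻⁶ × 85 = 87.26 MPa (compressive; the tube is trying to expand).

σ ≈ 87.3 MPa (compressive)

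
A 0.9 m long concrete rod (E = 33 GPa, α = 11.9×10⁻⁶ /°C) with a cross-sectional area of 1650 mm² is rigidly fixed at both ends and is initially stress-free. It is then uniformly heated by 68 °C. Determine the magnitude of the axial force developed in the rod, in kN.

P ≈ 44.1 kN (compressive)

Full restraint means ε = 0, so the stress is σ = EαΔT = 33×10³ × 11.9×10⁻⁶ × 68 = 26.7 MPa.
Then P = σA = 26.7 × 1650 mm² = 44.06 kN, compressive.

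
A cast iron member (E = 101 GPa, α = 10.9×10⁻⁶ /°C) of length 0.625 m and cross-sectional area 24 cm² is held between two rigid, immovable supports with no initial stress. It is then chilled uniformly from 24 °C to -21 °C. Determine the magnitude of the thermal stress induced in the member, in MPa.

Because both ends are immovable the net strain is zero, and the suppressed thermal strain is αΔT = 10.9×10⁻⁶ × 45 = 490.5×10⁻⁶.
Hence σ = E·αΔT = 101×10³ × 490.5×10⁻⁶ = 49.54 MPa, tensile.

σ ≈ 49.5 MPa (tensile)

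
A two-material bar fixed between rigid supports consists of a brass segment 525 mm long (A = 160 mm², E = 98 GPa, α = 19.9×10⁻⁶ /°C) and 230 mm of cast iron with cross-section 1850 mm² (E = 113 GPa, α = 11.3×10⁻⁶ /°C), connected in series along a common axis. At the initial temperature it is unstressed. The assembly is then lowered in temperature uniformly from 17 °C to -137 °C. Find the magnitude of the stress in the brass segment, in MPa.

σ ≈ 363 MPa (tensile)

Free thermal contraction of the whole bar: Σ αᵢΔT Lᵢ = 19.9×10⁻⁶×154×525 + 11.3×10⁻⁶×154×230 = 2.009 mm.
Since the ends are fixed, an axial force P builds up, equal in every segment, with P · Σ Lᵢ/(AᵢEᵢ) = δ_free.
Σ Lᵢ/(AᵢEᵢ) = 525/(160×98×10³) + 230/(1850×113×10³) = 3.458×10⁻⁵ mm/N.
Hence P = δ_free / Σ(L/AE) = 2.009/3.458×10⁻⁵ = 58.1 kN (tensile).
σ_{brass} = P / A = 58100 / 160 = 363.1 MPa.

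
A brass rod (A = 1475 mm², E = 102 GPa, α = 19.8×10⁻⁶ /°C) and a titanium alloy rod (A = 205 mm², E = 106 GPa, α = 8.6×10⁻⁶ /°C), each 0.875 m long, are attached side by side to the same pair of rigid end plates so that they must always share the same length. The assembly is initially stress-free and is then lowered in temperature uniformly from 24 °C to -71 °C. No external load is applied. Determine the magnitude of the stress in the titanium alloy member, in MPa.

σ ≈ 98.6 MPa (compressive)

Equilibrium of a rigid end plate with no external load gives equal and opposite internal forces ±P in the two members. Since α_{brass} > α_{titanium alloy}, cooling drives the brass into tension and the titanium alloy into compression.
Equating the net (thermal + elastic) strains gives |α₁ − α₂|·ΔT = P·[1/(A₁E₁) + 1/(A₂E₂)].
|α₁ − α₂|·ΔT = 11.2×10⁻⁶ × 95 = 0.001064.
1/(A₁E₁) + 1/(A₂E₂) = 1/(1475×102×10³) + 1/(205×106×10³) = 5.267×10⁻⁸ N⁻¹.
So P = 0.001064 / 5.267×10⁻⁸ = 20.2 kN.
σ_{titanium alloy} = P/A₂ = 20200/205 = 98.55 MPa, compressive.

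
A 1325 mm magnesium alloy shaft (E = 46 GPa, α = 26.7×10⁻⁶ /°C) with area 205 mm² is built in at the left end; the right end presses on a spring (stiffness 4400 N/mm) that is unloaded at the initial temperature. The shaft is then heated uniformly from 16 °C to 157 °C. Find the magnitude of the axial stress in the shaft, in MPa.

σ ≈ 66.2 MPa (compressive)

Free thermal expansion: δ_free = αΔT L = 26.7×10⁻⁶ × 141 × 1325 = 4.988 mm.
Let P be the compressive force at the spring. The shaft shortens elastically by PL/(AE) and the spring compresses by P/k; together these equal δ_free.
P [ L/(AE) + 1/k ] = δ_free → P [ 1325/(205×46×10³) + 1/(4400) ] = 4.988.
P = 4.988 / 0.0003678 = 13560 N.
σ = P/A = 13560/205 = 66.16 MPa.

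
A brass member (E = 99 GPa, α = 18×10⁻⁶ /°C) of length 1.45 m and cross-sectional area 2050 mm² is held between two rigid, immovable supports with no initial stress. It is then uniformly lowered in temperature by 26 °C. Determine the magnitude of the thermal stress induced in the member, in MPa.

σ ≈ 46.3 MPa (tensile)

Because both ends are immovable the net strain is zero, and the suppressed thermal strain is αΔT = 18×10⁻⁶ × 26 = 468×10⁻⁶.
σ = EαΔT = 99×10³ × 18×10⁻⁶ × 26 = 46.33 MPa (tensile; the member is trying to contract).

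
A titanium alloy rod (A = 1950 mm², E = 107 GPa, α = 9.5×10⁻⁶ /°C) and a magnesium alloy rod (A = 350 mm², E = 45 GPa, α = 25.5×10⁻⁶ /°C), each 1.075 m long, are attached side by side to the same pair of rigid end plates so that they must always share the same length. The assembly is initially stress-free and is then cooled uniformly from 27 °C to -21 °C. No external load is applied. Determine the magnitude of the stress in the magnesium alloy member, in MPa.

σ ≈ 32.1 MPa (tensile)

Equilibrium of a rigid end plate with no external load gives equal and opposite internal forces ±P in the two members. Since α_{magnesium alloy} > α_{titanium alloy}, cooling drives the magnesium alloy into tension and the titanium alloy into compression.
Setting the final lengths equal and cancelling L: (α₁ − α₂)ΔT = P/(A₁E₁) + P/(A₂E₂).
|α₁ − α₂|·ΔT = 16×10⁻⁶ × 48 = 0.000768.
1/(A₁E₁) + 1/(A₂E₂) = 1/(1950×107×10³) + 1/(350×45×10³) = 6.828×10⁻⁸ N⁻¹.
So P = 0.000768 / 6.828×10⁻⁸ = 11.25 kN.
σ_{magnesium alloy} = P/A₂ = 11250/350 = 32.13 MPa, tensile.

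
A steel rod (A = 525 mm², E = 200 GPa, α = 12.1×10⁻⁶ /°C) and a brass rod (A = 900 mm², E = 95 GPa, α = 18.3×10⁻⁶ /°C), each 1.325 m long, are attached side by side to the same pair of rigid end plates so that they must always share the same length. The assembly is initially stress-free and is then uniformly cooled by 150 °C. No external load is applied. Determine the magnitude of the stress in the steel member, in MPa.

σ ≈ 83.5 MPa (compressive)

Equilibrium of a rigid end plate with no external load gives equal and opposite internal forces ±P in the two members. Since α_{brass} > α_{steel}, cooling drives the brass into tension and the steel into compression.
Setting the final lengths equal and cancelling L: (α₁ − α₂)ΔT = P/(A₁E₁) + P/(A₂E₂).
|α₁ − α₂|·ΔT = 6.2×10⁻⁶ × 150 = 0.00093.
1/(A₁E₁) + 1/(A₂E₂) = 1/(525×200×10³) + 1/(900×95×10³) = 2.122×10⁻⁸ N⁻¹.
So P = 0.00093 / 2.122×10⁻⁸ = 43.83 kN.
σ_{steel} = P/A₁ = 43830/525 = 83.48 MPa, compressive.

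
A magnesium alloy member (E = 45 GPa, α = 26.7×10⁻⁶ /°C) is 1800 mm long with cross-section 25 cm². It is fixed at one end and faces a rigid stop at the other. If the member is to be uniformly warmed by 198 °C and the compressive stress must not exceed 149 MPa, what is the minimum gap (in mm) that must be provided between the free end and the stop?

With no wall the member would lengthen by αΔT L = 26.7×10⁻⁶ × 198 × 1800 = 9.516 mm.
At the allowable stress the elastic shortening the wall may impose is σL/E = 149 × 1800 / (45×10³) = 5.96 mm.
The gap must absorb the remainder: g_min = 9.516 − 5.96 = 3.556 mm.

g ≈ 3.56 mm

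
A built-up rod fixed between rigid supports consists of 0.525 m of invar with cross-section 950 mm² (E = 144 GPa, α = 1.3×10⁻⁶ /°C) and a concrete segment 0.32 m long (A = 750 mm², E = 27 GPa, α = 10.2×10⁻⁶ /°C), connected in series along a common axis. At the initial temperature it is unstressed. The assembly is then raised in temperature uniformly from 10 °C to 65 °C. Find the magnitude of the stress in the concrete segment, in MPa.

σ ≈ 14.7 MPa (compressive)

Free thermal expansion of the whole bar: Σ αᵢΔT Lᵢ = 1.3×10⁻⁶×55×525 + 10.2×10⁻⁶×55×320 = 0.2171 mm.
Since the ends are fixed, an axial force P builds up, equal in every segment, with P · Σ Lᵢ/(AᵢEᵢ) = δ_free.
The series flexibility is Σ Lᵢ/(AᵢEᵢ) = 525/(950×144×10³) + 320/(750×27×10³) = 1.964×10⁻⁵ mm/N.
P = 0.2171 / 1.964×10⁻⁵ = 11050 N = 11.05 kN, compressive.
σ_{concrete} = P / A = 11050 / 750 = 14.74 MPa.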